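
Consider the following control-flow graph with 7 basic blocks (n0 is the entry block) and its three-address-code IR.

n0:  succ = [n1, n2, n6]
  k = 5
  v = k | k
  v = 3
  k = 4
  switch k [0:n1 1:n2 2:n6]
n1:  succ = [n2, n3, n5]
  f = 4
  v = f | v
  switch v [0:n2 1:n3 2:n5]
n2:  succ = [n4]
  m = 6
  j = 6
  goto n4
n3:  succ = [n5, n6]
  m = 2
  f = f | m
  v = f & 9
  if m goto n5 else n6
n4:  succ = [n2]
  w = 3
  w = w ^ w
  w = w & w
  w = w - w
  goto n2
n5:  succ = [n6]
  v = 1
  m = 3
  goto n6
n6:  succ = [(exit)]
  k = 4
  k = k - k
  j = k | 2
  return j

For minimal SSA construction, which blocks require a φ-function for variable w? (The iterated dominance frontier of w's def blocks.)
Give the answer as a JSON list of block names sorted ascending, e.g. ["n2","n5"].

idom tree: n1←n0 n2←n0 n3←n1 n4←n2 n5←n1 n6←n0
Join-block Dom:
  n2: preds {n0,n1,n4}: {n0} ∩ {n0,n1} ∩ {n0,n2,n4} = {n0}; idom=n0
  n5: preds {n1,n3}: {n0,n1} ∩ {n0,n1,n3} = {n0,n1}; idom=n1
  n6: preds {n0,n3,n5}: {n0} ∩ {n0,n1,n3} ∩ {n0,n1,n5} = {n0}; idom=n0

Frontier:
  n2←n0: walk · to n0
  n2←n1: walk n1 to n0
  n2←n4: walk n4→n2 to n0
  n5←n1: walk · to n1
  n5←n3: walk n3 to n1
  n6←n0: walk · to n0
  n6←n3: walk n3→n1 to n0
  n6←n5: walk n5→n1 to n0
  DF(n0)=∅
  DF(n1)={n2,n6}
  DF(n2)={n2}
  DF(n3)={n5,n6}
  DF(n4)={n2}
  DF(n5)={n6}
  DF(n6)=∅

φ for w: defs {n4}
  DF⁺ = {n2}

Answer: ["n2"]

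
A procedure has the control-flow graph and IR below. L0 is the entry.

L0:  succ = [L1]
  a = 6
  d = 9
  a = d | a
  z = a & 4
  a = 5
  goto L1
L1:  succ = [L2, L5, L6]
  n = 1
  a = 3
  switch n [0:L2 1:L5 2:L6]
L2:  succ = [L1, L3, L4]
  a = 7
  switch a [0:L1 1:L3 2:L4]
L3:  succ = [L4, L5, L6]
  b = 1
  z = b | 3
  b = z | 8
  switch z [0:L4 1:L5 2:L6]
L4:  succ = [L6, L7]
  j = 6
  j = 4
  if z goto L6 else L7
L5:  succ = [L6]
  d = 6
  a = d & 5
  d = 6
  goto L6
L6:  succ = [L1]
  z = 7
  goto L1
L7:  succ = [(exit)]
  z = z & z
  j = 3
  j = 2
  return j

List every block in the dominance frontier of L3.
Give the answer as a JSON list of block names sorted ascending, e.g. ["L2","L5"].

idom tree: L1←L0 L2←L1 L3←L2 L4←L2 L5←L1 L6←L1 L7←L4
Dom∩ at merges:
  L1: preds {L0,L2,L6}: {L0} ∩ {L0,L1,L2} ∩ {L0,L1,L6} = {L0}; idom=L0
  L4: preds {L2,L3}: {L0,L1,L2} ∩ {L0,L1,L2,L3} = {L0,L1,L2}; idom=L2
  L5: preds {L1,L3}: {L0,L1} ∩ {L0,L1,L2,L3} = {L0,L1}; idom=L1
  L6: preds {L1,L3,L4,L5}: {L0,L1} ∩ {L0,L1,L2,L3} ∩ {L0,L1,L2,L4} ∩ {L0,L1,L5} = {L0,L1}; idom=L1

DF derivation:
  L1←L0: walk · to L0
  L1←L2: walk L2→L1 to L0
  L1←L6: walk L6→L1 to L0
  L4←L2: walk · to L2
  L4←L3: walk L3 to L2
  L5←L1: walk · to L1
  L5←L3: walk L3→L2 to L1
  L6←L1: walk · to L1
  L6←L3: walk L3→L2 to L1
  L6←L4: walk L4→L2 to L1
  L6←L5: walk L5 to L1
  DF(L0)=∅
  DF(L1)={L1}
  DF(L2)={L1,L5,L6}
  DF(L3)={L4,L5,L6}
  DF(L4)={L6}
  DF(L5)={L6}
  DF(L6)={L1}
  DF(L7)=∅

DF(L3) = ["L4", "L5", "L6"]

Answer: ["L4", "L5", "L6"]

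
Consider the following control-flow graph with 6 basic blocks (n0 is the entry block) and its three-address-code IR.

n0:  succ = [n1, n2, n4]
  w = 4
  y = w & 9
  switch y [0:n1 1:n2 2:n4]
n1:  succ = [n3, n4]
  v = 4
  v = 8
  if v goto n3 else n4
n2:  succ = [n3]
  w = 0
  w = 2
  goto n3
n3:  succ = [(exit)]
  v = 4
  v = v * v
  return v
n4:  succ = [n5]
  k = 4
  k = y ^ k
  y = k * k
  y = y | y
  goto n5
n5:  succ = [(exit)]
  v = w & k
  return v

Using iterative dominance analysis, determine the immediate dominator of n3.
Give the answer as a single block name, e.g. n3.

Answer: n0

Derivation:
idom tree: n1←n0 n2←n0 n3←n0 n4←n0 n5←n4
Join-block Dom:
  n3: preds {n1,n2}: {n0,n1} ∩ {n0,n2} = {n0}; idom=n0
  n4: preds {n0,n1}: {n0} ∩ {n0,n1} = {n0}; idom=n0

idom(n3) = n0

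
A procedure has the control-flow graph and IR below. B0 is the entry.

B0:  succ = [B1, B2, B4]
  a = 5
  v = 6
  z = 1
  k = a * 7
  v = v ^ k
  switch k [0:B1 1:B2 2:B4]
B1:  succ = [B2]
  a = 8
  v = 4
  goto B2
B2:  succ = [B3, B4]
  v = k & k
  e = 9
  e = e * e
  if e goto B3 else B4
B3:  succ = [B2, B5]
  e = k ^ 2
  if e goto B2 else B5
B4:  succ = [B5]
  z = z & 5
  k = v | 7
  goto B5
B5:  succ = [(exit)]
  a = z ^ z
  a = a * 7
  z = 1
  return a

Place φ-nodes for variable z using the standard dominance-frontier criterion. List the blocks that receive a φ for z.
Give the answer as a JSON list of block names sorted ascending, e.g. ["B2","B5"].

idom tree: B1←B0 B2←B0 B3←B2 B4←B0 B5←B0
Dom∩ at merges:
  B2: preds {B0,B1,B3}: {B0} ∩ {B0,B1} ∩ {B0,B2,B3} = {B0}; idom=B0
  B4: preds {B0,B2}: {B0} ∩ {B0,B2} = {B0}; idom=B0
  B5: preds {B3,B4}: {B0,B2,B3} ∩ {B0,B4} = {B0}; idom=B0

Frontier:
  B2←B0: walk · to B0
  B2←B1: walk B1 to B0
  B2←B3: walk B3→B2 to B0
  B4←B0: walk · to B0
  B4←B2: walk B2 to B0
  B5←B3: walk B3→B2 to B0
  B5←B4: walk B4 to B0
  B0 → ∅
  B1 → {B2}
  B2 → {B2,B4,B5}
  B3 → {B2,B5}
  B4 → {B5}
  B5 → ∅

φ for z: defs {B0,B4,B5}
  DF⁺ = {B5}

Answer: ["B5"]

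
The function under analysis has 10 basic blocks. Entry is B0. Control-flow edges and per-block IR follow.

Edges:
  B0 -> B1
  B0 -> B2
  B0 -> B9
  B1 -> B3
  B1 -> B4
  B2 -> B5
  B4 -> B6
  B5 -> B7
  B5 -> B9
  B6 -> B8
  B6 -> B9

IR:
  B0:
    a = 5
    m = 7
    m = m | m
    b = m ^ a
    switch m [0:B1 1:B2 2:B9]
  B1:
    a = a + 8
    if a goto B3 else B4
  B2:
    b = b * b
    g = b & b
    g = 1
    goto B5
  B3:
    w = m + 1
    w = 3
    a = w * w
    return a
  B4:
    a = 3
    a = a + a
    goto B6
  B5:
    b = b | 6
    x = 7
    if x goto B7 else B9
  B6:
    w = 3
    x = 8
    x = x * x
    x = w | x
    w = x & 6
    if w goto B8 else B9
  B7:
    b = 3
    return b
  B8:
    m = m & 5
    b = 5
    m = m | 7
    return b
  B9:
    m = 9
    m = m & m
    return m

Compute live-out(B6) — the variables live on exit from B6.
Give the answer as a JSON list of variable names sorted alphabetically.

Answer: ["m"]

Analysis:
def/use:
  B0 def {a,b,m} use ∅
  B1 def {a} use {a}
  B2 def {b,g} use {b}
  B3 def {a,w} use {m}
  B4 def {a} use ∅
  B5 def {b,x} use {b}
  B6 def {w,x} use ∅
  B7 def {b} use ∅
  B8 def {b,m} use {m}
  B9 def {m} use ∅

Live sets:
  B0: in=∅ out={a,b,m}
  B1: in={a,m} out={m}
  B2: in={b} out={b}
  B3: in={m} out=∅
  B4: in={m} out={m}
  B5: in={b} out=∅
  B6: in={m} out={m}
  B7: in=∅ out=∅
  B8: in={m} out=∅
  B9: in=∅ out=∅

live-out(B6) = ["m"]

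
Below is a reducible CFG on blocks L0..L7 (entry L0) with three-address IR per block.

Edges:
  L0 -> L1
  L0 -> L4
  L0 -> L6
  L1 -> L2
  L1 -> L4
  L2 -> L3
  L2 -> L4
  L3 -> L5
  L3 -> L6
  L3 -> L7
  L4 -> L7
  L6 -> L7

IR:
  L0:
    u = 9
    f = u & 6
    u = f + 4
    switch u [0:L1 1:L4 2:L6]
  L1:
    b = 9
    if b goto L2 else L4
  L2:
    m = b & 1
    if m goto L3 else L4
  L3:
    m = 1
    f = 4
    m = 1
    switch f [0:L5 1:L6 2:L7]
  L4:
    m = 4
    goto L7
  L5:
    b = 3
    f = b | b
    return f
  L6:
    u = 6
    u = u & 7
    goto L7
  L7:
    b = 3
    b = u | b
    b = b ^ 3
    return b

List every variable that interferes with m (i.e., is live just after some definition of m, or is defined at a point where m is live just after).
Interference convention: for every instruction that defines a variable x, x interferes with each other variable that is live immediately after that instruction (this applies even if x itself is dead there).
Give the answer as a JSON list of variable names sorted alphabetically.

Per-block:
  L0: def={f,u} ue=∅
  L1: def={b} ue=∅
  L2: def={m} ue={b}
  L3: def={f,m} ue=∅
  L4: def={m} ue=∅
  L5: def={b,f} ue=∅
  L6: def={u} ue=∅
  L7: def={b} ue={u}

Live sets:
  L0: in=∅ out={u}
  L1: in={u} out={b,u}
  L2: in={b,u} out={u}
  L3: in={u} out={u}
  L4: in={u} out={u}
  L5: in=∅ out=∅
  L6: in=∅ out={u}
  L7: in={u} out=∅

Interfere edges:
  b — {u}
  f — {m,u}
  m — {f,u}
  u — {b,f,m}

N(m) = ["f", "u"]

Answer: ["f", "u"]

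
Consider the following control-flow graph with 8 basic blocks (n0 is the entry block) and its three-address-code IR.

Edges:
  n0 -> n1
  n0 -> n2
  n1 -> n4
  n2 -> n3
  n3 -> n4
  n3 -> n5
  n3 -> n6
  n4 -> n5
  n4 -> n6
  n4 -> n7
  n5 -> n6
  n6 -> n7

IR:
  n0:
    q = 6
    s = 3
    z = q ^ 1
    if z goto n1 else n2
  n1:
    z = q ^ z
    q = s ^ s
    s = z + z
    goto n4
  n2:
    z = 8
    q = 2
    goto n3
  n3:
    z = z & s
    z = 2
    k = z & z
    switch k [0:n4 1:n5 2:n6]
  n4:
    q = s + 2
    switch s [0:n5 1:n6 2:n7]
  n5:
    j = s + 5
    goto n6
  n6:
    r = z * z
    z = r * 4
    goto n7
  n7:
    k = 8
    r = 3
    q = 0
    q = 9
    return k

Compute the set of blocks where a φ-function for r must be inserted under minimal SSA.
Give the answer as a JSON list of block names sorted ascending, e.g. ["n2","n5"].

idom tree: n1←n0 n2←n0 n3←n2 n4←n0 n5←n0 n6←n0 n7←n0
Dom at joins:
  n4: preds {n1,n3}: {n0,n1} ∩ {n0,n2,n3} = {n0}; idom=n0
  n5: preds {n3,n4}: {n0,n2,n3} ∩ {n0,n4} = {n0}; idom=n0
  n6: preds {n3,n4,n5}: {n0,n2,n3} ∩ {n0,n4} ∩ {n0,n5} = {n0}; idom=n0
  n7: preds {n4,n6}: {n0,n4} ∩ {n0,n6} = {n0}; idom=n0

Frontier:
  join n4 pred n1: n1 stop@n0
  join n4 pred n3: n3→n2 stop@n0
  join n5 pred n3: n3→n2 stop@n0
  join n5 pred n4: n4 stop@n0
  join n6 pred n3: n3→n2 stop@n0
  join n6 pred n4: n4 stop@n0
  join n6 pred n5: n5 stop@n0
  join n7 pred n4: n4 stop@n0
  join n7 pred n6: n6 stop@n0
  n0: DF=∅
  n1: DF={n4}
  n2: DF={n4,n5,n6}
  n3: DF={n4,n5,n6}
  n4: DF={n5,n6,n7}
  n5: DF={n6}
  n6: DF={n7}
  n7: DF=∅

φ for r: defs {n6,n7}
  DF⁺ = {n7}

Answer: ["n7"]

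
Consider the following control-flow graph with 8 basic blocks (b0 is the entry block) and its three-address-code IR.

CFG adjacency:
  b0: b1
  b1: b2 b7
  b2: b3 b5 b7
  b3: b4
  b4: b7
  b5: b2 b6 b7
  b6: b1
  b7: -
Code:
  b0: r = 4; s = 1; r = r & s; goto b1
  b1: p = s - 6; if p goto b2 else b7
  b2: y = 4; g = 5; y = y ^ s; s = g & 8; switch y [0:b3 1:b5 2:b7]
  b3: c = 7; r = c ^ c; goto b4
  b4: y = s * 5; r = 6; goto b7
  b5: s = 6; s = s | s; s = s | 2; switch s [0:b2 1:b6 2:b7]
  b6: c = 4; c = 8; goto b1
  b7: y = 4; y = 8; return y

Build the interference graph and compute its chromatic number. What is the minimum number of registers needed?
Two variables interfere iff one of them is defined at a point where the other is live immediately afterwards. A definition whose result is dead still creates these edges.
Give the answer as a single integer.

Answer: 3

Analysis:
Per-block:
  b0: {r,s} / ∅
  b1: {p} / {s}
  b2: {g,s,y} / {s}
  b3: {c,r} / ∅
  b4: {r,y} / {s}
  b5: {s} / ∅
  b6: {c} / ∅
  b7: {y} / ∅

Live sets:
  live b0: ∅→{s}
  live b1: {s}→{s}
  live b2: {s}→{s}
  live b3: {s}→{s}
  live b4: {s}→∅
  live b5: ∅→{s}
  live b6: {s}→{s}
  live b7: ∅→∅

Conflict graph:
  c: {s}
  g: {s,y}
  p: {s}
  r: {s}
  s: {c,g,p,r,y}
  y: {g,s}

Colouring:
  clique {g,s,y} ⇒ need ≥ 3
  3-colouring: c0={s}  c1={c,g,p,r}  c2={y}
  χ = 3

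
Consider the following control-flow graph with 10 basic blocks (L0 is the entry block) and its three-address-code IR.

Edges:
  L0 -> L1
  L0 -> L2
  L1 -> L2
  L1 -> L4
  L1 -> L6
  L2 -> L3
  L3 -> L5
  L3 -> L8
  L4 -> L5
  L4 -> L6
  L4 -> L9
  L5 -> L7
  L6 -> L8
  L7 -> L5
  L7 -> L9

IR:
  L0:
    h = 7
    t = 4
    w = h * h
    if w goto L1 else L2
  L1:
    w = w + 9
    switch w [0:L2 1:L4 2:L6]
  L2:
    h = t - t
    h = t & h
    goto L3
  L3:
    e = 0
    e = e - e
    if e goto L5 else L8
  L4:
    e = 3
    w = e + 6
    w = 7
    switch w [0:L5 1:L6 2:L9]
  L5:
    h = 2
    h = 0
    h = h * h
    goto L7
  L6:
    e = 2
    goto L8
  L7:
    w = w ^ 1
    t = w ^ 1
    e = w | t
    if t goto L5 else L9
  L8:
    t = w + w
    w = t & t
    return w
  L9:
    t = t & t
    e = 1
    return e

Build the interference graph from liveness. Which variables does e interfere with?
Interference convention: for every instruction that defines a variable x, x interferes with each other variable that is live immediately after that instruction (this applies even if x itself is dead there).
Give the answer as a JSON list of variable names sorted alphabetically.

def/use:
  L0: def={h,t,w} ue=∅
  L1: def={w} ue={w}
  L2: def={h} ue={t}
  L3: def={e} ue=∅
  L4: def={e,w} ue=∅
  L5: def={h} ue=∅
  L6: def={e} ue=∅
  L7: def={e,t,w} ue={w}
  L8: def={t,w} ue={w}
  L9: def={e,t} ue={t}

Backward fixpoint:
  L0 li=∅ lo={t,w}
  L1 li={t,w} lo={t,w}
  L2 li={t,w} lo={w}
  L3 li={w} lo={w}
  L4 li={t} lo={t,w}
  L5 li={w} lo={w}
  L6 li={w} lo={w}
  L7 li={w} lo={t,w}
  L8 li={w} lo=∅
  L9 li={t} lo=∅

Interference:
  e↔{t,w}
  h↔{t,w}
  t↔{e,h,w}
  w↔{e,h,t}

N(e) = ["t", "w"]

Answer: ["t", "w"]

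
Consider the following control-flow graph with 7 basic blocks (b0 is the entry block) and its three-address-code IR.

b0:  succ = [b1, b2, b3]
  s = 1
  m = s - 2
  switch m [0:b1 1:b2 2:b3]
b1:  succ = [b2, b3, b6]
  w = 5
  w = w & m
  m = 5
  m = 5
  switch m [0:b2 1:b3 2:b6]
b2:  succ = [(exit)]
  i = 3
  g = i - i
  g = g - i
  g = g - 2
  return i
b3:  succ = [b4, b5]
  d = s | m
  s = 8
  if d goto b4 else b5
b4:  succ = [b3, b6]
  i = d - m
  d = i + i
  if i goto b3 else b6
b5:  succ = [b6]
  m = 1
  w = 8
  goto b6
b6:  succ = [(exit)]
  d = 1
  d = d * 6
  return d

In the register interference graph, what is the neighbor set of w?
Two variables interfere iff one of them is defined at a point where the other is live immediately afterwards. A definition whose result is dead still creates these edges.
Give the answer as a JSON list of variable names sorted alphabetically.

Answer: ["m", "s"]

Analysis:
Block summaries:
  b0: def={m,s} ue=∅
  b1: def={m,w} ue={m}
  b2: def={g,i} ue=∅
  b3: def={d,s} ue={m,s}
  b4: def={d,i} ue={d,m}
  b5: def={m,w} ue=∅
  b6: def={d} ue=∅

Backward fixpoint:
  live b0: ∅→{m,s}
  live b1: {m,s}→{m,s}
  live b2: ∅→∅
  live b3: {m,s}→{d,m,s}
  live b4: {d,m,s}→{m,s}
  live b5: ∅→∅
  live b6: ∅→∅

Interference:
  d — {i,m,s}
  g — {i}
  i — {d,g,m,s}
  m — {d,i,s,w}
  s — {d,i,m,w}
  w — {m,s}

N(w) = ["m", "s"]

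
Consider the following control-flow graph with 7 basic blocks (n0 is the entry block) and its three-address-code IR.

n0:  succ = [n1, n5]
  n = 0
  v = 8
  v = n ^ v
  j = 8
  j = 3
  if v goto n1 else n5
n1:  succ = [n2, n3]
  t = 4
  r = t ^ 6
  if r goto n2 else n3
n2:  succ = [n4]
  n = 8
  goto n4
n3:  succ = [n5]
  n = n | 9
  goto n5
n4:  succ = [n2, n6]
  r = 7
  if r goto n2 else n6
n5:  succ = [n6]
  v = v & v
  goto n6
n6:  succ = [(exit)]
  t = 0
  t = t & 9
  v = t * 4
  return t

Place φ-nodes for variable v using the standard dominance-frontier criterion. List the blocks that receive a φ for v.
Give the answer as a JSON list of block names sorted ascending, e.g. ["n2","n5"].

Answer: ["n6"]

Working:
idom tree: n1←n0 n2←n1 n3←n1 n4←n2 n5←n0 n6←n0
Dom at joins:
  n2: preds {n1,n4}: {n0,n1} ∩ {n0,n1,n2,n4} = {n0,n1}; idom=n1
  n5: preds {n0,n3}: {n0} ∩ {n0,n1,n3} = {n0}; idom=n0
  n6: preds {n4,n5}: {n0,n1,n2,n4} ∩ {n0,n5} = {n0}; idom=n0

DF derivation:
  n2←n1: walk · to n1
  n2←n4: walk n4→n2 to n1
  n5←n0: walk · to n0
  n5←n3: walk n3→n1 to n0
  n6←n4: walk n4→n2→n1 to n0
  n6←n5: walk n5 to n0
  DF(n0)=∅
  DF(n1)={n5,n6}
  DF(n2)={n2,n6}
  DF(n3)={n5}
  DF(n4)={n2,n6}
  DF(n5)={n6}
  DF(n6)=∅

φ for v: defs {n0,n5,n6}
  DF⁺ = {n6}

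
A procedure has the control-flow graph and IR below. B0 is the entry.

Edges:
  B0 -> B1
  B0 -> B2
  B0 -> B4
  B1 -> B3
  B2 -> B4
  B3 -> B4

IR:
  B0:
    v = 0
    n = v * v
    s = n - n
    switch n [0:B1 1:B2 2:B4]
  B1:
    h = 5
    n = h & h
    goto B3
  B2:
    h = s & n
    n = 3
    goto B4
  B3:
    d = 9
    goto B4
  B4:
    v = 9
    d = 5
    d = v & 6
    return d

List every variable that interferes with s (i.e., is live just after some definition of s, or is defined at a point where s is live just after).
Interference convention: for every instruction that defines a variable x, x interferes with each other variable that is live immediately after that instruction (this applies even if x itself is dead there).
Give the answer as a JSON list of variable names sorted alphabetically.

Answer: ["n"]

Analysis:
Per-block:
  B0: def={n,s,v} ue=∅
  B1: def={h,n} ue=∅
  B2: def={h,n} ue={n,s}
  B3: def={d} ue=∅
  B4: def={d,v} ue=∅

Liveness:
  B0: in=∅ out={n,s}
  B1: in=∅ out=∅
  B2: in={n,s} out=∅
  B3: in=∅ out=∅
  B4: in=∅ out=∅

Interference:
  d↔{v}
  h↔∅
  n↔{s}
  s↔{n}
  v↔{d}

N(s) = ["n"]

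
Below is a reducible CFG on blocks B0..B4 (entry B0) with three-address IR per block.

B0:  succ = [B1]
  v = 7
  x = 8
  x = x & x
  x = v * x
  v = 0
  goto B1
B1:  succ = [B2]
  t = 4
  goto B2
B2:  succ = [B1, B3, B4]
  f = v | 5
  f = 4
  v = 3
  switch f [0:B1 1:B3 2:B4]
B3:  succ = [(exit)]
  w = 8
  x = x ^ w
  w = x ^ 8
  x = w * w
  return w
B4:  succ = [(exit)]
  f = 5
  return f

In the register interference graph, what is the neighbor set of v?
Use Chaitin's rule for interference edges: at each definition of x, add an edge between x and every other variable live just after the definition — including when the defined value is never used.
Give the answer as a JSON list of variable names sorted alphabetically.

Answer: ["f", "t", "x"]

Derivation:
Per-block:
  B0 def {v,x} use ∅
  B1 def {t} use ∅
  B2 def {f,v} use {v}
  B3 def {w,x} use {x}
  B4 def {f} use ∅

Live sets:
  B0: in=∅ out={v,x}
  B1: in={v,x} out={v,x}
  B2: in={v,x} out={v,x}
  B3: in={x} out=∅
  B4: in=∅ out=∅

Interference:
  f: {v,x}
  t: {v,x}
  v: {f,t,x}
  w: {x}
  x: {f,t,v,w}

N(v) = ["f", "t", "x"]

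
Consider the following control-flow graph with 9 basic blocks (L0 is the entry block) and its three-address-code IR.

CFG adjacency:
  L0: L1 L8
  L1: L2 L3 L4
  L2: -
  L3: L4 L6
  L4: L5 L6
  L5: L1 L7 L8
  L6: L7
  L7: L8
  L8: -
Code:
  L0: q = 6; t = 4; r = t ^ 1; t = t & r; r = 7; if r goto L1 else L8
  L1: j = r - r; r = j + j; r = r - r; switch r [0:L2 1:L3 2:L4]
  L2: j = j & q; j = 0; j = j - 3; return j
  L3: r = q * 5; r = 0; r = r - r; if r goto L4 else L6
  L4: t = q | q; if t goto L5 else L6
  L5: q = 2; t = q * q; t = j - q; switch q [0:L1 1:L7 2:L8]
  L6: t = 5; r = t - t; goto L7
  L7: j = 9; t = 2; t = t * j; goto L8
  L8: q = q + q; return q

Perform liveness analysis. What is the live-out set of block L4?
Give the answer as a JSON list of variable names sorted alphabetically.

Per-block:
  L0: {q,r,t} / ∅
  L1: {j,r} / {r}
  L2: {j} / {j,q}
  L3: {r} / {q}
  L4: {t} / {q}
  L5: {q,t} / {j}
  L6: {r,t} / ∅
  L7: {j,t} / ∅
  L8: {q} / {q}

Backward fixpoint:
  L0 li=∅ lo={q,r}
  L1 li={q,r} lo={j,q,r}
  L2 li={j,q} lo=∅
  L3 li={j,q} lo={j,q,r}
  L4 li={j,q,r} lo={j,q,r}
  L5 li={j,r} lo={q,r}
  L6 li={q} lo={q}
  L7 li={q} lo={q}
  L8 li={q} lo=∅

live-out(L4) = ["j", "q", "r"]

Answer: ["j", "q", "r"]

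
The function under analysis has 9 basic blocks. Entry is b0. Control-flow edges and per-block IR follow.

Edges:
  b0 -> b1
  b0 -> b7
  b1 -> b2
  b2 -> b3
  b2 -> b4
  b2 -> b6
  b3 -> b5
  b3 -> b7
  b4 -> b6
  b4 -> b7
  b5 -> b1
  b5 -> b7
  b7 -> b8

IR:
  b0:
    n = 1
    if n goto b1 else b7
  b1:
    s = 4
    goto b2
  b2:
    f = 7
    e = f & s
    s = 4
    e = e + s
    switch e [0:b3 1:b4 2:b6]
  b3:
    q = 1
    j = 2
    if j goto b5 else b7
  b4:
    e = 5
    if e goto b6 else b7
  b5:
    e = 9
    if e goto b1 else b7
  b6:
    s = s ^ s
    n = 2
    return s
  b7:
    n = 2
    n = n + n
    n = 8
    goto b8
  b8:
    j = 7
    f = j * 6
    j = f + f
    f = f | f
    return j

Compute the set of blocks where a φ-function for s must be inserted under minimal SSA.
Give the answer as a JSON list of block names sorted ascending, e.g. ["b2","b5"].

Answer: ["b1", "b7"]

Analysis:
idom tree: b1←b0 b2←b1 b3←b2 b4←b2 b5←b3 b6←b2 b7←b0 b8←b7
Join-block Dom:
  b1: preds {b0,b5}: {b0} ∩ {b0,b1,b2,b3,b5} = {b0}; idom=b0
  b6: preds {b2,b4}: {b0,b1,b2} ∩ {b0,b1,b2,b4} = {b0,b1,b2}; idom=b2
  b7: preds {b0,b3,b4,b5}: {b0} ∩ {b0,b1,b2,b3} ∩ {b0,b1,b2,b4} ∩ {b0,b1,b2,b3,b5} = {b0}; idom=b0

DF derivation:
  b1←b0: walk · to b0
  b1←b5: walk b5→b3→b2→b1 to b0
  b6←b2: walk · to b2
  b6←b4: walk b4 to b2
  b7←b0: walk · to b0
  b7←b3: walk b3→b2→b1 to b0
  b7←b4: walk b4→b2→b1 to b0
  b7←b5: walk b5→b3→b2→b1 to b0
  b0 → ∅
  b1 → {b1,b7}
  b2 → {b1,b7}
  b3 → {b1,b7}
  b4 → {b6,b7}
  b5 → {b1,b7}
  b6 → ∅
  b7 → ∅
  b8 → ∅

φ for s: defs {b1,b2,b6}
  DF⁺ = {b1,b7}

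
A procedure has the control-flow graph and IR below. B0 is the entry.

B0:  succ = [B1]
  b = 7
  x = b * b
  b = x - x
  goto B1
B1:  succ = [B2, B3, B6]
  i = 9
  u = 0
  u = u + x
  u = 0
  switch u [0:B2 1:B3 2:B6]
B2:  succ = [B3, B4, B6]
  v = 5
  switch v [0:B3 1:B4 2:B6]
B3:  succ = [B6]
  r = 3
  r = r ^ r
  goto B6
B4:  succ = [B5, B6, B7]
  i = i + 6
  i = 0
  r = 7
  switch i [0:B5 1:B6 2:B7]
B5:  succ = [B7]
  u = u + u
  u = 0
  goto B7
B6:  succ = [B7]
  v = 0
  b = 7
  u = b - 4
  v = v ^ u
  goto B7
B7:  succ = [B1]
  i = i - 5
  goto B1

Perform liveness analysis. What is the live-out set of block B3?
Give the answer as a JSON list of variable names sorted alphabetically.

Block summaries:
  B0: {b,x} / ∅
  B1: {i,u} / {x}
  B2: {v} / ∅
  B3: {r} / ∅
  B4: {i,r} / {i}
  B5: {u} / {u}
  B6: {b,u,v} / ∅
  B7: {i} / {i}

Liveness:
  live B0: ∅→{x}
  live B1: {x}→{i,u,x}
  live B2: {i,u,x}→{i,u,x}
  live B3: {i,x}→{i,x}
  live B4: {i,u,x}→{i,u,x}
  live B5: {i,u,x}→{i,x}
  live B6: {i,x}→{i,x}
  live B7: {i,x}→{x}

live-out(B3) = ["i", "x"]

Answer: ["i", "x"]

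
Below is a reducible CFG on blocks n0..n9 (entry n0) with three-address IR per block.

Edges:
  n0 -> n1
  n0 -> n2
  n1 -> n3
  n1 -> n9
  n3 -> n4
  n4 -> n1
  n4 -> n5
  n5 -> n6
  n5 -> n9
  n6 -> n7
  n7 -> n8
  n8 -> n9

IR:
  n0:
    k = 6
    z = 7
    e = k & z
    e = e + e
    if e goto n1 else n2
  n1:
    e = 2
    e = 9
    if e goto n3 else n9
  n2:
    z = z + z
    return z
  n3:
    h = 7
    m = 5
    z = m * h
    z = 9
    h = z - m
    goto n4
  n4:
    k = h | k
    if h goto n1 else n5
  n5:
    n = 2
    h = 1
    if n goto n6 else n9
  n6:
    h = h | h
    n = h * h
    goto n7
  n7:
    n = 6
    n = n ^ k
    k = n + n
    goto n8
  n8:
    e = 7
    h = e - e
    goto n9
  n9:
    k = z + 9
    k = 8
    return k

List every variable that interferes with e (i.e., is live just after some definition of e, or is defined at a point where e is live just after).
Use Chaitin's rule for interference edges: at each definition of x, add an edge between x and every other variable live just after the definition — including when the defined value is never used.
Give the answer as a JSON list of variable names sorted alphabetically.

def/use:
  n0: def={e,k,z} ue=∅
  n1: def={e} ue=∅
  n2: def={z} ue={z}
  n3: def={h,m,z} ue=∅
  n4: def={k} ue={h,k}
  n5: def={h,n} ue=∅
  n6: def={h,n} ue={h}
  n7: def={k,n} ue={k}
  n8: def={e,h} ue=∅
  n9: def={k} ue={z}

Liveness:
  n0: in=∅ out={k,z}
  n1: in={k,z} out={k,z}
  n2: in={z} out=∅
  n3: in={k} out={h,k,z}
  n4: in={h,k,z} out={k,z}
  n5: in={k,z} out={h,k,z}
  n6: in={h,k,z} out={k,z}
  n7: in={k,z} out={z}
  n8: in={z} out={z}
  n9: in={z} out=∅

Conflict graph:
  e↔{k,z}
  h↔{k,m,n,z}
  k↔{e,h,m,n,z}
  m↔{h,k,z}
  n↔{h,k,z}
  z↔{e,h,k,m,n}

N(e) = ["k", "z"]

Answer: ["k", "z"]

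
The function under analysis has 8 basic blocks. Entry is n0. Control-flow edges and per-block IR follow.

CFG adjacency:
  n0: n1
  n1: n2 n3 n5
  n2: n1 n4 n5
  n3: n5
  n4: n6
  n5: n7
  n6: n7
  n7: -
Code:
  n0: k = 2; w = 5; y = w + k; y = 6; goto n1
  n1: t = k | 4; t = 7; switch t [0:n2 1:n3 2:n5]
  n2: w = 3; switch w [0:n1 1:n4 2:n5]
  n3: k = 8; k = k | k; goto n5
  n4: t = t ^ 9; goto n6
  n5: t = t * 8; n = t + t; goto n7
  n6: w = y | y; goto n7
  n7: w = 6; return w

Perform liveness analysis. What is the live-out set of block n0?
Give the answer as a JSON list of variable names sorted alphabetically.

Block summaries:
  n0 def {k,w,y} use ∅
  n1 def {t} use {k}
  n2 def {w} use ∅
  n3 def {k} use ∅
  n4 def {t} use {t}
  n5 def {n,t} use {t}
  n6 def {w} use {y}
  n7 def {w} use ∅

Backward fixpoint:
  live n0: ∅→{k,y}
  live n1: {k,y}→{k,t,y}
  live n2: {k,t,y}→{k,t,y}
  live n3: {t}→{t}
  live n4: {t,y}→{y}
  live n5: {t}→∅
  live n6: {y}→∅
  live n7: ∅→∅

live-out(n0) = ["k", "y"]

Answer: ["k", "y"]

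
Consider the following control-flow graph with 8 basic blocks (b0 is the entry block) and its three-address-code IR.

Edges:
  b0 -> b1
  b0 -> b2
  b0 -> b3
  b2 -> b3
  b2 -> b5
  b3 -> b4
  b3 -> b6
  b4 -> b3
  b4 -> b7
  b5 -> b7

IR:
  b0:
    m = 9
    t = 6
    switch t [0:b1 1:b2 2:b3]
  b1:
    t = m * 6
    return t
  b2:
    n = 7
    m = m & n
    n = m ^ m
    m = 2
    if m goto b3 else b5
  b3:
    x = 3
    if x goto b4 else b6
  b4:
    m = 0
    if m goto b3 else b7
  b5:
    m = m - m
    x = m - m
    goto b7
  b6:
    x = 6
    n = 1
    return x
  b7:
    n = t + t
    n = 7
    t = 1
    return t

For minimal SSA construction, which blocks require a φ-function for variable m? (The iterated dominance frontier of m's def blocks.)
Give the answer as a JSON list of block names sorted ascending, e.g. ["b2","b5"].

idom tree: b1←b0 b2←b0 b3←b0 b4←b3 b5←b2 b6←b3 b7←b0
Dom∩ at merges:
  b3: preds {b0,b2,b4}: {b0} ∩ {b0,b2} ∩ {b0,b3,b4} = {b0}; idom=b0
  b7: preds {b4,b5}: {b0,b3,b4} ∩ {b0,b2,b5} = {b0}; idom=b0

DF walk-up:
  join b3 pred b0: · stop@b0
  join b3 pred b2: b2 stop@b0
  join b3 pred b4: b4→b3 stop@b0
  join b7 pred b4: b4→b3 stop@b0
  join b7 pred b5: b5→b2 stop@b0
  DF(b0)=∅
  DF(b1)=∅
  DF(b2)={b3,b7}
  DF(b3)={b3,b7}
  DF(b4)={b3,b7}
  DF(b5)={b7}
  DF(b6)=∅
  DF(b7)=∅

φ for m: defs {b0,b2,b4,b5}
  DF⁺ = {b3,b7}

Answer: ["b3", "b7"]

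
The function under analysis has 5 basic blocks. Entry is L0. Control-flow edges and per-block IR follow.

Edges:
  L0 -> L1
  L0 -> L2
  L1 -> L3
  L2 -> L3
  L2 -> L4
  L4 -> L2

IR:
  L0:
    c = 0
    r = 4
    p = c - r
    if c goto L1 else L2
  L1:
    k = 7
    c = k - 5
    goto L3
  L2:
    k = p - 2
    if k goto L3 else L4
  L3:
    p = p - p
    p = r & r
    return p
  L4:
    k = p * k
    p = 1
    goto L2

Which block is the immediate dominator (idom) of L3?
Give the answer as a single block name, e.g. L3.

Answer: L0

Working:
idom tree: L1←L0 L2←L0 L3←L0 L4←L2
Dom at joins:
  L2: preds {L0,L4}: {L0} ∩ {L0,L2,L4} = {L0}; idom=L0
  L3: preds {L1,L2}: {L0,L1} ∩ {L0,L2} = {L0}; idom=L0

idom(L3) = L0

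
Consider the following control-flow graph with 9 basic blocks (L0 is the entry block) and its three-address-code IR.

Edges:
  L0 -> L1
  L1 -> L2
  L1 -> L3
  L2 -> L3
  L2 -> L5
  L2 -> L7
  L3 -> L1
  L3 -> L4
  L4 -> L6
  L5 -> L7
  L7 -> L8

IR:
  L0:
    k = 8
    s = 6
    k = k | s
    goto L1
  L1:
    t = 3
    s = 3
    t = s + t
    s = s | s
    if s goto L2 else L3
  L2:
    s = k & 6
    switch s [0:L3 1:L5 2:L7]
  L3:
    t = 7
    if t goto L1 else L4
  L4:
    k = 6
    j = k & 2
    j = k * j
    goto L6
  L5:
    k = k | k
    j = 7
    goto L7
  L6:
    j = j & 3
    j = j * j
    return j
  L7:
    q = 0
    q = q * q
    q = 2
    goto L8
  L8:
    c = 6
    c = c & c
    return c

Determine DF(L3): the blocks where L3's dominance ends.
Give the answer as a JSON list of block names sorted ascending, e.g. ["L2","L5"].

idom tree: L1←L0 L2←L1 L3←L1 L4←L3 L5←L2 L6←L4 L7←L2 L8←L7
Dom∩ at merges:
  L1: preds {L0,L3}: {L0} ∩ {L0,L1,L3} = {L0}; idom=L0
  L3: preds {L1,L2}: {L0,L1} ∩ {L0,L1,L2} = {L0,L1}; idom=L1
  L7: preds {L2,L5}: {L0,L1,L2} ∩ {L0,L1,L2,L5} = {L0,L1,L2}; idom=L2

DF derivation:
  join L1 pred L0: · stop@L0
  join L1 pred L3: L3→L1 stop@L0
  join L3 pred L1: · stop@L1
  join L3 pred L2: L2 stop@L1
  join L7 pred L2: · stop@L2
  join L7 pred L5: L5 stop@L2
  DF(L0)=∅
  DF(L1)={L1}
  DF(L2)={L3}
  DF(L3)={L1}
  DF(L4)=∅
  DF(L5)={L7}
  DF(L6)=∅
  DF(L7)=∅
  DF(L8)=∅

DF(L3) = ["L1"]

Answer: ["L1"]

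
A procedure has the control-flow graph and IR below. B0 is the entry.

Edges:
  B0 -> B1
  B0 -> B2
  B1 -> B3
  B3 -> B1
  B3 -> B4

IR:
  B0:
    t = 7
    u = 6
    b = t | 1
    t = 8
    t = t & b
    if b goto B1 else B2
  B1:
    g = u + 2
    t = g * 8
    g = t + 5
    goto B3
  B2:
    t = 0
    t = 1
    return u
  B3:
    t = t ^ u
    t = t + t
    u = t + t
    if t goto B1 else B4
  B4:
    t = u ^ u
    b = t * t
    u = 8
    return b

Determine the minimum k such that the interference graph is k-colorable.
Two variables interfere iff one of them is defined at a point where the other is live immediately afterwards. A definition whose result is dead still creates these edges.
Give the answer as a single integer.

def/use:
  B0 def {b,t,u} use ∅
  B1 def {g,t} use {u}
  B2 def {t} use {u}
  B3 def {t,u} use {t,u}
  B4 def {b,t,u} use {u}

Live sets:
  B0: in=∅ out={u}
  B1: in={u} out={t,u}
  B2: in={u} out=∅
  B3: in={t,u} out={u}
  B4: in={u} out=∅

Conflict graph:
  b: {t,u}
  g: {t,u}
  t: {b,g,u}
  u: {b,g,t}

Registers:
  clique {b,t,u} ⇒ need ≥ 3
  assign b→c2 g→c2 t→c0 u→c1 — no edge inside a register ⇒ χ ≤ 3
  χ = 3

Answer: 3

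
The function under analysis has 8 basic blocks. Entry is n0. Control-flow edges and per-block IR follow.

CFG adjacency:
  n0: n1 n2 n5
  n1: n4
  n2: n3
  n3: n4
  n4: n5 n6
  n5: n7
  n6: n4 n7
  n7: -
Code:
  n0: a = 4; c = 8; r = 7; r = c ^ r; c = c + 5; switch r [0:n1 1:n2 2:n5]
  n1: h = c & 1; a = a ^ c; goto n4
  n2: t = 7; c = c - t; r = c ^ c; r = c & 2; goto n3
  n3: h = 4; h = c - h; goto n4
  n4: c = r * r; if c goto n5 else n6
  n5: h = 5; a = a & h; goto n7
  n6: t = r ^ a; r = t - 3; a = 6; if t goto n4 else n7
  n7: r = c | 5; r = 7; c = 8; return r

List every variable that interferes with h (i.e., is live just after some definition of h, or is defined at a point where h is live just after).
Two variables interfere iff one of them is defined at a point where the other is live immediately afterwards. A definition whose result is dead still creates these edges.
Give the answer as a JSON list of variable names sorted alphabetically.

def/use:
  n0: def={a,c,r} ue=∅
  n1: def={a,h} ue={a,c}
  n2: def={c,r,t} ue={c}
  n3: def={h} ue={c}
  n4: def={c} ue={r}
  n5: def={a,h} ue={a}
  n6: def={a,r,t} ue={a,r}
  n7: def={c,r} ue={c}

Live sets:
  live n0: ∅→{a,c,r}
  live n1: {a,c,r}→{a,r}
  live n2: {a,c}→{a,c,r}
  live n3: {a,c,r}→{a,r}
  live n4: {a,r}→{a,c,r}
  live n5: {a,c}→{c}
  live n6: {a,c,r}→{a,c,r}
  live n7: {c}→∅

Conflict graph:
  a — {c,h,r,t}
  c — {a,h,r,t}
  h — {a,c,r}
  r — {a,c,h,t}
  t — {a,c,r}

N(h) = ["a", "c", "r"]

Answer: ["a", "c", "r"]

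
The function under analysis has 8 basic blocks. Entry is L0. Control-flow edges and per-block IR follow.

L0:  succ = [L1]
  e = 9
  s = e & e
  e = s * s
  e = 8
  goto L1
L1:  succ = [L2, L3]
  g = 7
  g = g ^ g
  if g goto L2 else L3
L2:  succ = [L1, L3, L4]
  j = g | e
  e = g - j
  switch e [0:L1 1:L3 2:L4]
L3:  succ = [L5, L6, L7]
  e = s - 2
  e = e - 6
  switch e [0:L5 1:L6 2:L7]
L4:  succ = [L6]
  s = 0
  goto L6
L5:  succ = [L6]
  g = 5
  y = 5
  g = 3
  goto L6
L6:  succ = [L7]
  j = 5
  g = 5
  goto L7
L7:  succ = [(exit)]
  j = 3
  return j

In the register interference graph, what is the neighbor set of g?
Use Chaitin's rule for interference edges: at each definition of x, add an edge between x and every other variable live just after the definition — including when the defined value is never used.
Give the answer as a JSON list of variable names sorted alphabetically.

Answer: ["e", "j", "s"]

Analysis:
def/use:
  L0 def {e,s} use ∅
  L1 def {g} use ∅
  L2 def {e,j} use {e,g}
  L3 def {e} use {s}
  L4 def {s} use ∅
  L5 def {g,y} use ∅
  L6 def {g,j} use ∅
  L7 def {j} use ∅

Backward fixpoint:
  L0 li=∅ lo={e,s}
  L1 li={e,s} lo={e,g,s}
  L2 li={e,g,s} lo={e,s}
  L3 li={s} lo=∅
  L4 li=∅ lo=∅
  L5 li=∅ lo=∅
  L6 li=∅ lo=∅
  L7 li=∅ lo=∅

Interfere edges:
  e: {g,s}
  g: {e,j,s}
  j: {g,s}
  s: {e,g,j}
  y: ∅

N(g) = ["e", "j", "s"]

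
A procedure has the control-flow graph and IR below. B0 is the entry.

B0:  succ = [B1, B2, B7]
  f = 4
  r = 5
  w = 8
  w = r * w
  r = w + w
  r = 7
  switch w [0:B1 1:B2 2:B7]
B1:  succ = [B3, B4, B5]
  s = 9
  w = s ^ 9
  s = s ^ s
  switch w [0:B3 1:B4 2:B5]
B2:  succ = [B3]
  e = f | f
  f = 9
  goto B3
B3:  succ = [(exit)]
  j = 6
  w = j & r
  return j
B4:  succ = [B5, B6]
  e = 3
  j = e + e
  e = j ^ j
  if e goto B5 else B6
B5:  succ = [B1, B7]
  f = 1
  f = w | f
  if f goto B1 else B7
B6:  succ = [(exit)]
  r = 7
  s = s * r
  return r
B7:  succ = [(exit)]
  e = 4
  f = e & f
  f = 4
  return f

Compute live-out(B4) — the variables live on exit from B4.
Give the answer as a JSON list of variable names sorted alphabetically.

Answer: ["r", "s", "w"]

Working:
def/use:
  B0: def={f,r,w} ue=∅
  B1: def={s,w} ue=∅
  B2: def={e,f} ue={f}
  B3: def={j,w} ue={r}
  B4: def={e,j} ue=∅
  B5: def={f} ue={w}
  B6: def={r,s} ue={s}
  B7: def={e,f} ue={f}

Live sets:
  B0: in=∅ out={f,r}
  B1: in={r} out={r,s,w}
  B2: in={f,r} out={r}
  B3: in={r} out=∅
  B4: in={r,s,w} out={r,s,w}
  B5: in={r,w} out={f,r}
  B6: in={s} out=∅
  B7: in={f} out=∅

live-out(B4) = ["r", "s", "w"]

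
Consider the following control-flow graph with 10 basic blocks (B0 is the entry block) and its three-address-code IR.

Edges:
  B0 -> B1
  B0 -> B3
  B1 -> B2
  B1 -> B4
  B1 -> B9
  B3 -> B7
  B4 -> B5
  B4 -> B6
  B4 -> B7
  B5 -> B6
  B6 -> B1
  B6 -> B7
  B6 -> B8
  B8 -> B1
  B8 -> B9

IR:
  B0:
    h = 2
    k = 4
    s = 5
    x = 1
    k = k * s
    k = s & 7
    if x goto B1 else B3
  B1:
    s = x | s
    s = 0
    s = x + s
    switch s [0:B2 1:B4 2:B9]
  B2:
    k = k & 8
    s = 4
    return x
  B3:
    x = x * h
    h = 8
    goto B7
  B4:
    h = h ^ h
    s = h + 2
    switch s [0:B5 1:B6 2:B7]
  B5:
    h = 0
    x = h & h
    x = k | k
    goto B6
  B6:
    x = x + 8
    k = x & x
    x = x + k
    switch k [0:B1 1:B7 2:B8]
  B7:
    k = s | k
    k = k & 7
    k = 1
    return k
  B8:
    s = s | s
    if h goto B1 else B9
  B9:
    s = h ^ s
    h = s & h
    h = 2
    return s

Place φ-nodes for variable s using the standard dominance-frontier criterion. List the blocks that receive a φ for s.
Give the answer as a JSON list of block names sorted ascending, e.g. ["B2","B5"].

idom tree: B1←B0 B2←B1 B3←B0 B4←B1 B5←B4 B6←B4 B7←B0 B8←B6 B9←B1
Dom∩ at merges:
  B1: preds {B0,B6,B8}: {B0} ∩ {B0,B1,B4,B6} ∩ {B0,B1,B4,B6,B8} = {B0}; idom=B0
  B6: preds {B4,B5}: {B0,B1,B4} ∩ {B0,B1,B4,B5} = {B0,B1,B4}; idom=B4
  B7: preds {B3,B4,B6}: {B0,B3} ∩ {B0,B1,B4} ∩ {B0,B1,B4,B6} = {B0}; idom=B0
  B9: preds {B1,B8}: {B0,B1} ∩ {B0,B1,B4,B6,B8} = {B0,B1}; idom=B1

DF derivation:
  B1←B0: walk · to B0
  B1←B6: walk B6→B4→B1 to B0
  B1←B8: walk B8→B6→B4→B1 to B0
  B6←B4: walk · to B4
  B6←B5: walk B5 to B4
  B7←B3: walk B3 to B0
  B7←B4: walk B4→B1 to B0
  B7←B6: walk B6→B4→B1 to B0
  B9←B1: walk · to B1
  B9←B8: walk B8→B6→B4 to B1
  B0: DF=∅
  B1: DF={B1,B7}
  B2: DF=∅
  B3: DF={B7}
  B4: DF={B1,B7,B9}
  B5: DF={B6}
  B6: DF={B1,B7,B9}
  B7: DF=∅
  B8: DF={B1,B9}
  B9: DF=∅

φ for s: defs {B0,B1,B2,B4,B8,B9}
  DF⁺ = {B1,B7,B9}

Answer: ["B1", "B7", "B9"]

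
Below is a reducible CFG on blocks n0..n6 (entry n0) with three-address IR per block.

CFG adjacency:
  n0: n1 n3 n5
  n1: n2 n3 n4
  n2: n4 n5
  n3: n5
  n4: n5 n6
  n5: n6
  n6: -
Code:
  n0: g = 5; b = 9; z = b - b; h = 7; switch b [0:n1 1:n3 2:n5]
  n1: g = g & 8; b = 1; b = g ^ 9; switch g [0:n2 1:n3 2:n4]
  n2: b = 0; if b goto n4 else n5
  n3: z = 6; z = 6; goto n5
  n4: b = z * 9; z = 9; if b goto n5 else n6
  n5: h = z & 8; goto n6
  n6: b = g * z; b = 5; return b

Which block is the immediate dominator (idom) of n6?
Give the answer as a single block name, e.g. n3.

Answer: n0

Working:
idom tree: n1←n0 n2←n1 n3←n0 n4←n1 n5←n0 n6←n0
Dom at joins:
  n3: preds {n0,n1}: {n0} ∩ {n0,n1} = {n0}; idom=n0
  n4: preds {n1,n2}: {n0,n1} ∩ {n0,n1,n2} = {n0,n1}; idom=n1
  n5: preds {n0,n2,n3,n4}: {n0} ∩ {n0,n1,n2} ∩ {n0,n3} ∩ {n0,n1,n4} = {n0}; idom=n0
  n6: preds {n4,n5}: {n0,n1,n4} ∩ {n0,n5} = {n0}; idom=n0

idom(n6) = n0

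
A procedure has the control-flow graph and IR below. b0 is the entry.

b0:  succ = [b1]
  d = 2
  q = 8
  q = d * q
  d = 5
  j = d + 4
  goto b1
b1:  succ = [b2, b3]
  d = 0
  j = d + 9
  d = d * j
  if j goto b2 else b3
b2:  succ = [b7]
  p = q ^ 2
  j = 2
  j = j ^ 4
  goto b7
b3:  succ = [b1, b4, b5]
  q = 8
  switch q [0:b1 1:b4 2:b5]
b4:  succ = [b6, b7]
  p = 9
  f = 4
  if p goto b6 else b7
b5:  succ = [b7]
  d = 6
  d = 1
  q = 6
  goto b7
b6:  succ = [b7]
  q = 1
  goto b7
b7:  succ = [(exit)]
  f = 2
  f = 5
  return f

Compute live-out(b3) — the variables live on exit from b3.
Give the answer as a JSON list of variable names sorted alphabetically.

Answer: ["q"]

Working:
Block summaries:
  b0: def={d,j,q} ue=∅
  b1: def={d,j} ue=∅
  b2: def={j,p} ue={q}
  b3: def={q} ue=∅
  b4: def={f,p} ue=∅
  b5: def={d,q} ue=∅
  b6: def={q} ue=∅
  b7: def={f} ue=∅

Live sets:
  live b0: ∅→{q}
  live b1: {q}→{q}
  live b2: {q}→∅
  live b3: ∅→{q}
  live b4: ∅→∅
  live b5: ∅→∅
  live b6: ∅→∅
  live b7: ∅→∅

live-out(b3) = ["q"]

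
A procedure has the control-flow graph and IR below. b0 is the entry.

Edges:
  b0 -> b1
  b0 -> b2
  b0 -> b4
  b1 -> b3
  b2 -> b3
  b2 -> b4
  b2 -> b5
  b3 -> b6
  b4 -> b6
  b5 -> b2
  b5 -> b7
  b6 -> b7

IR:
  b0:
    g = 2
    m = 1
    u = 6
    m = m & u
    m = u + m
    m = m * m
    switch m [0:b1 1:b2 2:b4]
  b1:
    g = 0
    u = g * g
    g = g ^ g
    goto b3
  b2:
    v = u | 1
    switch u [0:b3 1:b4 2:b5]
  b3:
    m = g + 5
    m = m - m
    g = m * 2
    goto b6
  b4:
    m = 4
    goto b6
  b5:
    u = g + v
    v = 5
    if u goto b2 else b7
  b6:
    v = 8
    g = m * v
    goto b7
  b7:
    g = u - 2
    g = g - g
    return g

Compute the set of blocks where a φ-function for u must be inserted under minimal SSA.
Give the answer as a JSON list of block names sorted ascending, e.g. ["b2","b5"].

Answer: ["b2", "b3", "b4", "b6", "b7"]

Derivation:
idom tree: b1←b0 b2←b0 b3←b0 b4←b0 b5←b2 b6←b0 b7←b0
Join-block Dom:
  b2: preds {b0,b5}: {b0} ∩ {b0,b2,b5} = {b0}; idom=b0
  b3: preds {b1,b2}: {b0,b1} ∩ {b0,b2} = {b0}; idom=b0
  b4: preds {b0,b2}: {b0} ∩ {b0,b2} = {b0}; idom=b0
  b6: preds {b3,b4}: {b0,b3} ∩ {b0,b4} = {b0}; idom=b0
  b7: preds {b5,b6}: {b0,b2,b5} ∩ {b0,b6} = {b0}; idom=b0

DF derivation:
  b2←b0: walk · to b0
  b2←b5: walk b5→b2 to b0
  b3←b1: walk b1 to b0
  b3←b2: walk b2 to b0
  b4←b0: walk · to b0
  b4←b2: walk b2 to b0
  b6←b3: walk b3 to b0
  b6←b4: walk b4 to b0
  b7←b5: walk b5→b2 to b0
  b7←b6: walk b6 to b0
  b0: DF=∅
  b1: DF={b3}
  b2: DF={b2,b3,b4,b7}
  b3: DF={b6}
  b4: DF={b6}
  b5: DF={b2,b7}
  b6: DF={b7}
  b7: DF=∅

φ for u: defs {b0,b1,b5}
  DF⁺ = {b2,b3,b4,b6,b7}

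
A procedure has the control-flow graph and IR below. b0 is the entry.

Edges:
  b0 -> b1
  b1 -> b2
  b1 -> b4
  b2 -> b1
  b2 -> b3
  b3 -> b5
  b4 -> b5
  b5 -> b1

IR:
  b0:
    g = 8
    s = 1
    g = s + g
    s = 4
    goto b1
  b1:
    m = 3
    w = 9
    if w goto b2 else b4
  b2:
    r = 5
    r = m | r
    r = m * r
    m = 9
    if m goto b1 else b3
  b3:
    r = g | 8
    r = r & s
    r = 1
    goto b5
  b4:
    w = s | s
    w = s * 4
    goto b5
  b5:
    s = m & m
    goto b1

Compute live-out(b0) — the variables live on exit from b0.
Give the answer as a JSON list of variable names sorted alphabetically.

Per-block:
  b0: {g,s} / ∅
  b1: {m,w} / ∅
  b2: {m,r} / {m}
  b3: {r} / {g,s}
  b4: {w} / {s}
  b5: {s} / {m}

Backward fixpoint:
  live b0: ∅→{g,s}
  live b1: {g,s}→{g,m,s}
  live b2: {g,m,s}→{g,m,s}
  live b3: {g,m,s}→{g,m}
  live b4: {g,m,s}→{g,m}
  live b5: {g,m}→{g,s}

live-out(b0) = ["g", "s"]

Answer: ["g", "s"]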